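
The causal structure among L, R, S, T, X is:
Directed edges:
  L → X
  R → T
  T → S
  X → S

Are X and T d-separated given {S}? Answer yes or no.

Bayes-Ball from X | {S} reaches {L,R,T}.
T ∈ reach(X|{S}) ⇒ X ⊥̸ T | {S}.

No — X and T are d-connected given {S}.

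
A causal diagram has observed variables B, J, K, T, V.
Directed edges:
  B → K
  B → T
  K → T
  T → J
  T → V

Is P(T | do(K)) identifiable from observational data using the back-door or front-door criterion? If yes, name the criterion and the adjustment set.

desc(K)\{K}={J,T,V}; candidates ⊆ {B}.
size 0: {}; under {} K still reaches {B,J,T,V} ∋ T.
{B}: K⊥T given {B} in G with K→· removed — back-door holds.
P(T|do(K)) = Σ_{B} P(T|K,B)·P(B).

P(T|do(K)): backdoor, adjust for {B}.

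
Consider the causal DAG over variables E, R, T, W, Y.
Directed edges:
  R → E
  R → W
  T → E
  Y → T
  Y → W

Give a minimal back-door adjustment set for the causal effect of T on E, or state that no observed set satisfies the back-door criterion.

desc(T)\{T}={E}; candidates ⊆ {R,W,Y}.
∅: T⊥E given ∅ in G with T→· removed — back-door holds.

T→E: minimal back-door set ∅.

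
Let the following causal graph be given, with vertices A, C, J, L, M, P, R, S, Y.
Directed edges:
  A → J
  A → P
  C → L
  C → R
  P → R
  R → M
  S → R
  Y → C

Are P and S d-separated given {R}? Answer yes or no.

Bayes-Ball from P | {R} reaches {A,C,J,L,S,Y}.
S ∈ reach(P|{R}) ⇒ P ⊥̸ S | {R}.

No — P and S are d-connected given {R}.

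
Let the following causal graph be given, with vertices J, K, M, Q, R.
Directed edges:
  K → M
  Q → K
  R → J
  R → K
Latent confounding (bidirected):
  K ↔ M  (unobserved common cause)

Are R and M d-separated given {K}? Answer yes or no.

Bayes-Ball from R | {K} reaches {J,M,Q}.
M ∈ reach(R|{K}) ⇒ R ⊥̸ M | {K}.

No — R and M are d-connected given {K}.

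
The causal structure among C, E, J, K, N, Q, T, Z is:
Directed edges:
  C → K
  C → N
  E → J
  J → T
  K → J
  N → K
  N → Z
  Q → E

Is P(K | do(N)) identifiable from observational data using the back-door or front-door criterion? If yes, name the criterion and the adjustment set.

P(K|do(N)): backdoor, adjust for {C}.

desc(N)\{N}={J,K,T,Z}; candidates ⊆ {C,E,Q}.
size 0: {}; under {} N still reaches {C,J,K,T} ∋ K.
{C}: N⊥K given {C} in G with N→· removed — back-door holds.
P(K|do(N)) = Σ_{C} P(K|N,C)·P(C).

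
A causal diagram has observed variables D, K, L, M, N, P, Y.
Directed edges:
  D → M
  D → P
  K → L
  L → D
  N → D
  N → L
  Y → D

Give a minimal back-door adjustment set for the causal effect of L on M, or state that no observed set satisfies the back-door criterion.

L→M: minimal back-door set {N}.

desc(L)\{L}={D,M,P}; candidates ⊆ {K,N,Y}.
size 0: {}; under {} L still reaches {D,K,M,N,P} ∋ M.
{N}: L⊥M given {N} in G with L→· removed — back-door holds.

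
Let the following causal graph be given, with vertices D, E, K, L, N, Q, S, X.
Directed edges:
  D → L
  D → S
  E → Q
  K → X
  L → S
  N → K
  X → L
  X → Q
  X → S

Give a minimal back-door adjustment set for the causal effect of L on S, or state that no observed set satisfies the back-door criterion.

L→S: minimal back-door set {D, X}.

desc(L)\{L}={S}; candidates ⊆ {D,E,K,N,Q,X}.
size 0: {}; under {} L still reaches {D,K,N,Q,S,X} ∋ S.
size 1: {D}, {E}, {K} …(+3); under {D} L still reaches {K,N,Q,S,X} ∋ S.
{D,X}: L⊥S given {D,X} in G with L→· removed — back-door holds.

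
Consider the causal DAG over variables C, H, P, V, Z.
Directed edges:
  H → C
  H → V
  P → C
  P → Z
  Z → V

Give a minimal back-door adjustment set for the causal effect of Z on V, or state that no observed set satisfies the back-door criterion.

Z→V: minimal back-door set ∅.

desc(Z)\{Z}={V}; candidates ⊆ {C,H,P}.
∅: Z⊥V given ∅ in G with Z→· removed — back-door holds.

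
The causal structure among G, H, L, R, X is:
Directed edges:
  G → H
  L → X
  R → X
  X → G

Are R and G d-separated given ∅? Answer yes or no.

Bayes-Ball from R | ∅ reaches {G,H,X}.
G ∈ reach(R|∅) ⇒ R ⊥̸ G | ∅.

No — R and G are d-connected given ∅.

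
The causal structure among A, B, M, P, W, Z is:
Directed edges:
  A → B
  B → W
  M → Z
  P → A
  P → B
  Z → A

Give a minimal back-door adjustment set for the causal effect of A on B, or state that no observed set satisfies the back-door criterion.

desc(A)\{A}={B,W}; candidates ⊆ {M,P,Z}.
size 0: {}; under {} A still reaches {B,M,P,W,Z} ∋ B.
{P}: A⊥B given {P} in G with A→· removed — back-door holds.

A→B: minimal back-door set {P}.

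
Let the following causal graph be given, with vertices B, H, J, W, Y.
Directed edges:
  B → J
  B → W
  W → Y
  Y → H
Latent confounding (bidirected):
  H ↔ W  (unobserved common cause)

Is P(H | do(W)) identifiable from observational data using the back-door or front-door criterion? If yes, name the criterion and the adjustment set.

desc(W)\{W}={H,Y}; candidates ⊆ {B,J}.
W↔H: latent back-door arc(s) into W.
size 0: {}; under {} W still reaches {B,H,J} ∋ H.
size 1: {B}, {J}; under {B} W still reaches {H} ∋ H.
size 2: {B,J}; under {B,J} W still reaches {H} ∋ H.
W↔H cannot be blocked by any observed set — no back-door set.
{Y}: (i) intercepts every directed W→H path; (ii) no back-door W→{Y}; (iii) {W} blocks every back-door {Y}→H. Front-door holds.
P(H|do(W)) = Σ_{Y} P(Y|W) Σ_{W'} P(H|Y,W')P(W').

P(H|do(W)): frontdoor, adjust for {Y}.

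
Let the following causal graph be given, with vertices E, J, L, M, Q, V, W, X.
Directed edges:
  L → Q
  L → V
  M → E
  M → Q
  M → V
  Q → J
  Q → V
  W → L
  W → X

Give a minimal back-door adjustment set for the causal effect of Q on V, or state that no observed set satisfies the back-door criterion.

Q→V: minimal back-door set {L, M}.

desc(Q)\{Q}={J,V}; candidates ⊆ {E,L,M,W,X}.
size 0: {}; under {} Q still reaches {E,L,M,V,W,X} ∋ V.
size 1: {E}, {L}, {M} …(+2); under {E} Q still reaches {L,M,V,W,X} ∋ V.
{L,M}: Q⊥V given {L,M} in G with Q→· removed — back-door holds.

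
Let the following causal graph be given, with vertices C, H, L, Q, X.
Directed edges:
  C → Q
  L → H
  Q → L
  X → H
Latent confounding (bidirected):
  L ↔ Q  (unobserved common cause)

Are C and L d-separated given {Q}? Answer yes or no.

No — C and L are d-connected given {Q}.

Bayes-Ball from C | {Q} reaches {H,L}.
L ∈ reach(C|{Q}) ⇒ C ⊥̸ L | {Q}.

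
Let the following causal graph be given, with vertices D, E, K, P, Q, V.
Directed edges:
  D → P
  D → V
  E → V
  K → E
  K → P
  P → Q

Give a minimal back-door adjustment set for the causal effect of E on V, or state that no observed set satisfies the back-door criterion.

desc(E)\{E}={V}; candidates ⊆ {D,K,P,Q}.
∅: E⊥V given ∅ in G with E→· removed — back-door holds.

E→V: minimal back-door set ∅.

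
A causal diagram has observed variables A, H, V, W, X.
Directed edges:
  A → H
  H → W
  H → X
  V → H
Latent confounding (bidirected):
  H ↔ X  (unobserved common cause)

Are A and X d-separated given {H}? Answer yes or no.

No — A and X are d-connected given {H}.

Bayes-Ball from A | {H} reaches {V,X}.
X ∈ reach(A|{H}) ⇒ A ⊥̸ X | {H}.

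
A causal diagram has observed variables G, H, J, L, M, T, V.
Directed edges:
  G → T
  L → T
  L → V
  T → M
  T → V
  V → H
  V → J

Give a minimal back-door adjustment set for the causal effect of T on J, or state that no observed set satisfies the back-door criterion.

desc(T)\{T}={H,J,M,V}; candidates ⊆ {G,L}.
size 0: {}; under {} T still reaches {G,H,J,L,V} ∋ J.
{L}: T⊥J given {L} in G with T→· removed — back-door holds.

T→J: minimal back-door set {L}.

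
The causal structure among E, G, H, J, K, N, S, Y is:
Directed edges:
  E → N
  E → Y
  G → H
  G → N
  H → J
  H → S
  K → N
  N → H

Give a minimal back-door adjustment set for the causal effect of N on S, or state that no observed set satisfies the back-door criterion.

desc(N)\{N}={H,J,S}; candidates ⊆ {E,G,K,Y}.
size 0: {}; under {} N still reaches {E,G,H,J,K,S,Y} ∋ S.
{G}: N⊥S given {G} in G with N→· removed — back-door holds.

N→S: minimal back-door set {G}.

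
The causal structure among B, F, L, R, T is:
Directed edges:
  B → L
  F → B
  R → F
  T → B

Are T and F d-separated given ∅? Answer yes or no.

Bayes-Ball from T | ∅ reaches {B,L}.
F ∉ reach(T|∅) ⇒ T ⊥ F | ∅.

Yes — T ⊥ F | ∅.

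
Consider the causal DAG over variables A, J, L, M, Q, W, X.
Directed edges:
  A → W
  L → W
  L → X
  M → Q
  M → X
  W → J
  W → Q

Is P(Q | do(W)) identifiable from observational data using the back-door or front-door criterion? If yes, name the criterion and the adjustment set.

desc(W)\{W}={J,Q}; candidates ⊆ {A,L,M,X}.
∅: W⊥Q given ∅ in G with W→· removed — back-door holds.
P(Q|do(W)) = P(Q|W) — no adjustment needed.

P(Q|do(W)): backdoor, adjust for ∅.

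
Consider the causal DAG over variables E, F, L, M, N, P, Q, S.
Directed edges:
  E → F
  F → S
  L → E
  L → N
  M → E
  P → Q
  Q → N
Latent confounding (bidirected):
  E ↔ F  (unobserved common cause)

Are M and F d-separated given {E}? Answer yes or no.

Bayes-Ball from M | {E} reaches {F,L,N,S}.
F ∈ reach(M|{E}) ⇒ M ⊥̸ F | {E}.

No — M and F are d-connected given {E}.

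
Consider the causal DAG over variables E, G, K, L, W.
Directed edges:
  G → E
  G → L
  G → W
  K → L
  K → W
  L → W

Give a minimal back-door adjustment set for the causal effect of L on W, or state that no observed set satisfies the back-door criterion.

desc(L)\{L}={W}; candidates ⊆ {E,G,K}.
size 0: {}; under {} L still reaches {E,G,K,W} ∋ W.
size 1: {E}, {G}, {K}; under {E} L still reaches {G,K,W} ∋ W.
{G,K}: L⊥W given {G,K} in G with L→· removed — back-door holds.

L→W: minimal back-door set {G, K}.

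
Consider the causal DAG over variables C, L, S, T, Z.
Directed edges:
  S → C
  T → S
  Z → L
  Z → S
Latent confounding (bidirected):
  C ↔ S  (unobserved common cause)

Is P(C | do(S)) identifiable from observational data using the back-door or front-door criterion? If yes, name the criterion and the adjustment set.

P(C|do(S)): not identifiable (no BD/FD set).

desc(S)\{S}={C}; candidates ⊆ {L,T,Z}.
S↔C: latent back-door arc(s) into S.
size 0: {}; under {} S still reaches {C,L,T,Z} ∋ C.
size 1: {L}, {T}, {Z}; under {L} S still reaches {C,T,Z} ∋ C.
size 2: {L,T}, {L,Z}, {T,Z}; under {L,T} S still reaches {C,Z} ∋ C.
S↔C cannot be blocked by any observed set — no back-door set.
No mediator lies on a directed S→…→C path.
Neither criterion identifies P(C|do(S)) in this graph.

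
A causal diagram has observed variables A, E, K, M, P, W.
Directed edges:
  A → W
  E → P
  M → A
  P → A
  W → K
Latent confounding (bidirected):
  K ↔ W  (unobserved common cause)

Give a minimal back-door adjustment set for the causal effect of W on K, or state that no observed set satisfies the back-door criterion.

desc(W)\{W}={K}; candidates ⊆ {A,E,M,P}.
W↔K: latent back-door arc(s) into W.
size 0: {}; under {} W still reaches {A,E,K,M,P} ∋ K.
size 1: {A}, {E}, {M} …(+1); under {A} W still reaches {K} ∋ K.
size 2: {A,E}, {A,M}, {A,P} …(+3); under {A,E} W still reaches {K} ∋ K.
W↔K cannot be blocked by any observed set — no back-door set.

W→K: no observed back-door set.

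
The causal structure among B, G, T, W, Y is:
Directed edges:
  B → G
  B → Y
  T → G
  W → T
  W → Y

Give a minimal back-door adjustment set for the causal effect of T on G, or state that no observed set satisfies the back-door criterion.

desc(T)\{T}={G}; candidates ⊆ {B,W,Y}.
∅: T⊥G given ∅ in G with T→· removed — back-door holds.

T→G: minimal back-door set ∅.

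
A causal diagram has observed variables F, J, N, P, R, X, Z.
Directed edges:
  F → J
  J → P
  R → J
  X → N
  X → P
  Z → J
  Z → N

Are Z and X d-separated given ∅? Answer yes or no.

Bayes-Ball from Z | ∅ reaches {J,N,P}.
X ∉ reach(Z|∅) ⇒ Z ⊥ X | ∅.

Yes — Z ⊥ X | ∅.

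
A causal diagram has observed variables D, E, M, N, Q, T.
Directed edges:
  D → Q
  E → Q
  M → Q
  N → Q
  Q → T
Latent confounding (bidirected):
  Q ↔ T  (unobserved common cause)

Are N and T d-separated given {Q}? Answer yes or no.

Bayes-Ball from N | {Q} reaches {D,E,M,T}.
T ∈ reach(N|{Q}) ⇒ N ⊥̸ T | {Q}.

No — N and T are d-connected given {Q}.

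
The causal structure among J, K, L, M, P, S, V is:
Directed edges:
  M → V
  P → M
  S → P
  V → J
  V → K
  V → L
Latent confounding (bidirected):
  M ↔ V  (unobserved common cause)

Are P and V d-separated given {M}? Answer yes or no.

No — P and V are d-connected given {M}.

Bayes-Ball from P | {M} reaches {J,K,L,S,V}.
V ∈ reach(P|{M}) ⇒ P ⊥̸ V | {M}.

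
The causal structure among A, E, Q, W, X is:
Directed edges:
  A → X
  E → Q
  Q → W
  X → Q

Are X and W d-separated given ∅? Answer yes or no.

Bayes-Ball from X | ∅ reaches {A,Q,W}.
W ∈ reach(X|∅) ⇒ X ⊥̸ W | ∅.

No — X and W are d-connected given ∅.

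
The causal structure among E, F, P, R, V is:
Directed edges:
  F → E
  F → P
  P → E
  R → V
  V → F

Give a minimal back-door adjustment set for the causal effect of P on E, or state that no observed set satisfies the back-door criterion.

P→E: minimal back-door set {F}.

desc(P)\{P}={E}; candidates ⊆ {F,R,V}.
size 0: {}; under {} P still reaches {E,F,R,V} ∋ E.
{F}: P⊥E given {F} in G with P→· removed — back-door holds.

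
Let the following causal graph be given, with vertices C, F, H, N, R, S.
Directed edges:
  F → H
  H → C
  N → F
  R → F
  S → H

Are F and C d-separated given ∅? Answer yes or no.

No — F and C are d-connected given ∅.

Bayes-Ball from F | ∅ reaches {C,H,N,R}.
C ∈ reach(F|∅) ⇒ F ⊥̸ C | ∅.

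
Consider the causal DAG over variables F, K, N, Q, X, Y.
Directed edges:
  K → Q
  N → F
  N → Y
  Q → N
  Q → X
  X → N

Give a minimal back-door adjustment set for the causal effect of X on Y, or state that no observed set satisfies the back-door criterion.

X→Y: minimal back-door set {Q}.

desc(X)\{X}={F,N,Y}; candidates ⊆ {K,Q}.
size 0: {}; under {} X still reaches {F,K,N,Q,Y} ∋ Y.
{Q}: X⊥Y given {Q} in G with X→· removed — back-door holds.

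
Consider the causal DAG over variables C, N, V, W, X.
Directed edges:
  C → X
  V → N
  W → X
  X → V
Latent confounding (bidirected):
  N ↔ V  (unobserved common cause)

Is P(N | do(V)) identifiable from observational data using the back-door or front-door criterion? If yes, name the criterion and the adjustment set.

P(N|do(V)): not identifiable (no BD/FD set).

desc(V)\{V}={N}; candidates ⊆ {C,W,X}.
V↔N: latent back-door arc(s) into V.
size 0: {}; under {} V still reaches {C,N,W,X} ∋ N.
size 1: {C}, {W}, {X}; under {C} V still reaches {N,W,X} ∋ N.
size 2: {C,W}, {C,X}, {W,X}; under {C,W} V still reaches {N,X} ∋ N.
V↔N cannot be blocked by any observed set — no back-door set.
No mediator lies on a directed V→…→N path.
Neither criterion identifies P(N|do(V)) in this graph.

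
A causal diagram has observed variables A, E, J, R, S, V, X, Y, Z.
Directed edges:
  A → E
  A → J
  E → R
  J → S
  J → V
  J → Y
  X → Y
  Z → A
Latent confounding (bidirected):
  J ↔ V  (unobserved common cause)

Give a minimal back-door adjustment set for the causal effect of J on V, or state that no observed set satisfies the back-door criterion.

J→V: no observed back-door set.

desc(J)\{J}={S,V,Y}; candidates ⊆ {A,E,R,X,Z}.
J↔V: latent back-door arc(s) into J.
size 0: {}; under {} J still reaches {A,E,R,V,Z} ∋ V.
size 1: {A}, {E}, {R} …(+2); under {A} J still reaches {V} ∋ V.
size 2: {A,E}, {A,R}, {A,X} …(+7); under {A,E} J still reaches {V} ∋ V.
J↔V cannot be blocked by any observed set — no back-door set.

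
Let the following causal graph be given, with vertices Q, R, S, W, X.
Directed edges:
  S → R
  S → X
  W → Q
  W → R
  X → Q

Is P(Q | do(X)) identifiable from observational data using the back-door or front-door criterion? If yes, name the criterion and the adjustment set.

desc(X)\{X}={Q}; candidates ⊆ {R,S,W}.
∅: X⊥Q given ∅ in G with X→· removed — back-door holds.
P(Q|do(X)) = P(Q|X) — no adjustment needed.

P(Q|do(X)): backdoor, adjust for ∅.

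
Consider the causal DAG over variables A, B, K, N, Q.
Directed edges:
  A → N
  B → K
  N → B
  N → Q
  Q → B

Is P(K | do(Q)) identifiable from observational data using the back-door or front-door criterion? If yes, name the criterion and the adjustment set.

P(K|do(Q)): backdoor, adjust for {N}.

desc(Q)\{Q}={B,K}; candidates ⊆ {A,N}.
size 0: {}; under {} Q still reaches {A,B,K,N} ∋ K.
{N}: Q⊥K given {N} in G with Q→· removed — back-door holds.
P(K|do(Q)) = Σ_{N} P(K|Q,N)·P(N).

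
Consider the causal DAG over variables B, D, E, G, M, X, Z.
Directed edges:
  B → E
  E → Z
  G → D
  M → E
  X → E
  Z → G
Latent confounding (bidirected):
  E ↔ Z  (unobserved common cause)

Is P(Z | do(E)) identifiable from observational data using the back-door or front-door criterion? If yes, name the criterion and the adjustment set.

desc(E)\{E}={D,G,Z}; candidates ⊆ {B,M,X}.
E↔Z: latent back-door arc(s) into E.
size 0: {}; under {} E still reaches {B,D,G,M,X,Z} ∋ Z.
size 1: {B}, {M}, {X}; under {B} E still reaches {D,G,M,X,Z} ∋ Z.
size 2: {B,M}, {B,X}, {M,X}; under {B,M} E still reaches {D,G,X,Z} ∋ Z.
E↔Z cannot be blocked by any observed set — no back-door set.
No mediator lies on a directed E→…→Z path.
Neither criterion identifies P(Z|do(E)) in this graph.

P(Z|do(E)): not identifiable (no BD/FD set).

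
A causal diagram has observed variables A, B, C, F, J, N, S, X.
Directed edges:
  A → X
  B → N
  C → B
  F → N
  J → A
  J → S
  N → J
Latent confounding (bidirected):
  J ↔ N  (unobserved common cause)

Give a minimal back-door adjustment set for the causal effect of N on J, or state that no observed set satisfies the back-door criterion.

desc(N)\{N}={A,J,S,X}; candidates ⊆ {B,C,F}.
N↔J: latent back-door arc(s) into N.
size 0: {}; under {} N still reaches {A,B,C,F,J,S,X} ∋ J.
size 1: {B}, {C}, {F}; under {B} N still reaches {A,F,J,S,X} ∋ J.
size 2: {B,C}, {B,F}, {C,F}; under {B,C} N still reaches {A,F,J,S,X} ∋ J.
N↔J cannot be blocked by any observed set — no back-door set.

N→J: no observed back-door set.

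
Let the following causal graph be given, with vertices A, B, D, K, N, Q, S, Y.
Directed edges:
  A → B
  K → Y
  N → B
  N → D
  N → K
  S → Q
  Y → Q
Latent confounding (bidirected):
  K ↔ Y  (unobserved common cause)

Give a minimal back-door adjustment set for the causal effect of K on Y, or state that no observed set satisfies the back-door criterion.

K→Y: no observed back-door set.

desc(K)\{K}={Q,Y}; candidates ⊆ {A,B,D,N,S}.
K↔Y: latent back-door arc(s) into K.
size 0: {}; under {} K still reaches {B,D,N,Q,Y} ∋ Y.
size 1: {A}, {B}, {D} …(+2); under {A} K still reaches {B,D,N,Q,Y} ∋ Y.
size 2: {A,B}, {A,D}, {A,N} …(+7); under {A,B} K still reaches {D,N,Q,Y} ∋ Y.
K↔Y cannot be blocked by any observed set — no back-door set.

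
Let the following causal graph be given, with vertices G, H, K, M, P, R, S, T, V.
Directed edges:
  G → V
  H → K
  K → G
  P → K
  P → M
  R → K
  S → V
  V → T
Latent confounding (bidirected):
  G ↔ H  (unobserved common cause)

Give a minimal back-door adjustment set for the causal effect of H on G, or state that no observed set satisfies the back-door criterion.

H→G: no observed back-door set.

desc(H)\{H}={G,K,T,V}; candidates ⊆ {M,P,R,S}.
H↔G: latent back-door arc(s) into H.
size 0: {}; under {} H still reaches {G,T,V} ∋ G.
size 1: {M}, {P}, {R} …(+1); under {M} H still reaches {G,T,V} ∋ G.
size 2: {M,P}, {M,R}, {M,S} …(+3); under {M,P} H still reaches {G,T,V} ∋ G.
H↔G cannot be blocked by any observed set — no back-door set.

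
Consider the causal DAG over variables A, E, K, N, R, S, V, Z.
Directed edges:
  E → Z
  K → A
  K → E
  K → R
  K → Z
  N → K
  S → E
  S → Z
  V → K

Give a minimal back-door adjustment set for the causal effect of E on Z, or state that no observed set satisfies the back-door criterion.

E→Z: minimal back-door set {K, S}.

desc(E)\{E}={Z}; candidates ⊆ {A,K,N,R,S,V}.
size 0: {}; under {} E still reaches {A,K,N,R,S,V,Z} ∋ Z.
size 1: {A}, {K}, {N} …(+3); under {A} E still reaches {K,N,R,S,V,Z} ∋ Z.
{K,S}: E⊥Z given {K,S} in G with E→· removed — back-door holds.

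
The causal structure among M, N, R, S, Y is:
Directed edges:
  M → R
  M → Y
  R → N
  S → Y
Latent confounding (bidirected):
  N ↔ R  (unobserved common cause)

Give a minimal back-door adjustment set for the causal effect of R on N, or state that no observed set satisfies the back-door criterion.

R→N: no observed back-door set.

desc(R)\{R}={N}; candidates ⊆ {M,S,Y}.
R↔N: latent back-door arc(s) into R.
size 0: {}; under {} R still reaches {M,N,Y} ∋ N.
size 1: {M}, {S}, {Y}; under {M} R still reaches {N} ∋ N.
size 2: {M,S}, {M,Y}, {S,Y}; under {M,S} R still reaches {N} ∋ N.
R↔N cannot be blocked by any observed set — no back-door set.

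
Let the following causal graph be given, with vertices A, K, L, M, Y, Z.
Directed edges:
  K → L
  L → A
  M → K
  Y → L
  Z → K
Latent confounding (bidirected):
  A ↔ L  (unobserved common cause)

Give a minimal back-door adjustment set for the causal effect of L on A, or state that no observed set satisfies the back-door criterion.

desc(L)\{L}={A}; candidates ⊆ {K,M,Y,Z}.
L↔A: latent back-door arc(s) into L.
size 0: {}; under {} L still reaches {A,K,M,Y,Z} ∋ A.
size 1: {K}, {M}, {Y} …(+1); under {K} L still reaches {A,Y} ∋ A.
size 2: {K,M}, {K,Y}, {K,Z} …(+3); under {K,M} L still reaches {A,Y} ∋ A.
L↔A cannot be blocked by any observed set — no back-door set.

L→A: no observed back-door set.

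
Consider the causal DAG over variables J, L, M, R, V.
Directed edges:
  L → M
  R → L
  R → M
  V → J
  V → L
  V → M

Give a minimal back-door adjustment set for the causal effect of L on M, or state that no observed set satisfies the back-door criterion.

desc(L)\{L}={M}; candidates ⊆ {J,R,V}.
size 0: {}; under {} L still reaches {J,M,R,V} ∋ M.
size 1: {J}, {R}, {V}; under {J} L still reaches {M,R,V} ∋ M.
{R,V}: L⊥M given {R,V} in G with L→· removed — back-door holds.

L→M: minimal back-door set {R, V}.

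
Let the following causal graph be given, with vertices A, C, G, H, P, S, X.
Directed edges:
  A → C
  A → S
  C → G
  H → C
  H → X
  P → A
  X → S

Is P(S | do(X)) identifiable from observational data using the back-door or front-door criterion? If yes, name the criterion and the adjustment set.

P(S|do(X)): backdoor, adjust for ∅.

desc(X)\{X}={S}; candidates ⊆ {A,C,G,H,P}.
∅: X⊥S given ∅ in G with X→· removed — back-door holds.
P(S|do(X)) = P(S|X) — no adjustment needed.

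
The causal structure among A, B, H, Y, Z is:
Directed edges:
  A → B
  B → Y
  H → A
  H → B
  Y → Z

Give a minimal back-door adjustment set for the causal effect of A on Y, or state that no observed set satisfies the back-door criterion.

A→Y: minimal back-door set {H}.

desc(A)\{A}={B,Y,Z}; candidates ⊆ {H}.
size 0: {}; under {} A still reaches {B,H,Y,Z} ∋ Y.
{H}: A⊥Y given {H} in G with A→· removed — back-door holds.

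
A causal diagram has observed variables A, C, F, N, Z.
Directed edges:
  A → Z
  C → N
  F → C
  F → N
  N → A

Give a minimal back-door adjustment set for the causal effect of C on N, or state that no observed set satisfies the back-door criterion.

C→N: minimal back-door set {F}.

desc(C)\{C}={A,N,Z}; candidates ⊆ {F}.
size 0: {}; under {} C still reaches {A,F,N,Z} ∋ N.
{F}: C⊥N given {F} in G with C→· removed — back-door holds.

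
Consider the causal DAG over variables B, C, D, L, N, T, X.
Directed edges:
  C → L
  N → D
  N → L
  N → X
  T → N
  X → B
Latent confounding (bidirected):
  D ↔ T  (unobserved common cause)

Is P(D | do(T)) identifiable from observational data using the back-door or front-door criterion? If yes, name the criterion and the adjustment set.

P(D|do(T)): frontdoor, adjust for {N}.

desc(T)\{T}={B,D,L,N,X}; candidates ⊆ {C}.
T↔D: latent back-door arc(s) into T.
size 0: {}; under {} T still reaches {D} ∋ D.
size 1: {C}; under {C} T still reaches {D} ∋ D.
T↔D cannot be blocked by any observed set — no back-door set.
{N}: (i) intercepts every directed T→D path; (ii) no back-door T→{N}; (iii) {T} blocks every back-door {N}→D. Front-door holds.
P(D|do(T)) = Σ_{N} P(N|T) Σ_{T'} P(D|N,T')P(T').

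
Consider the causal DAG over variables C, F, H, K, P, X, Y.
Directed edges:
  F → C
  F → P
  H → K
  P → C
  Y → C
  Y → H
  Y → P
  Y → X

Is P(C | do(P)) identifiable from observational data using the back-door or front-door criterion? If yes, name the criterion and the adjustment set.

desc(P)\{P}={C}; candidates ⊆ {F,H,K,X,Y}.
size 0: {}; under {} P still reaches {C,F,H,K,X,Y} ∋ C.
size 1: {F}, {H}, {K} …(+2); under {F} P still reaches {C,H,K,X,Y} ∋ C.
{F,Y}: P⊥C given {F,Y} in G with P→· removed — back-door holds.
P(C|do(P)) = Σ_{F,Y} P(C|P,F,Y)·P(F,Y).

P(C|do(P)): backdoor, adjust for {F, Y}.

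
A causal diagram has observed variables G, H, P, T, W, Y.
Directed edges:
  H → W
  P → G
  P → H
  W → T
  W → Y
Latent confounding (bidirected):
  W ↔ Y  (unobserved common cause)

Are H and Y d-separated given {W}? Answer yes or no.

Bayes-Ball from H | {W} reaches {G,P,Y}.
Y ∈ reach(H|{W}) ⇒ H ⊥̸ Y | {W}.

No — H and Y are d-connected given {W}.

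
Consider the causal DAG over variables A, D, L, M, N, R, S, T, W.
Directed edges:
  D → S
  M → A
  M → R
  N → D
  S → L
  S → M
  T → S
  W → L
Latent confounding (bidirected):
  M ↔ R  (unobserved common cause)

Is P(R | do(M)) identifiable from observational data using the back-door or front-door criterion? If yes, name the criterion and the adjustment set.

desc(M)\{M}={A,R}; candidates ⊆ {D,L,N,S,T,W}.
M↔R: latent back-door arc(s) into M.
size 0: {}; under {} M still reaches {D,L,N,R,S,T} ∋ R.
size 1: {D}, {L}, {N} …(+3); under {D} M still reaches {L,R,S,T} ∋ R.
size 2: {D,L}, {D,N}, {D,S} …(+12); under {D,L} M still reaches {R,S,T,W} ∋ R.
M↔R cannot be blocked by any observed set — no back-door set.
No mediator lies on a directed M→…→R path.
Neither criterion identifies P(R|do(M)) in this graph.

P(R|do(M)): not identifiable (no BD/FD set).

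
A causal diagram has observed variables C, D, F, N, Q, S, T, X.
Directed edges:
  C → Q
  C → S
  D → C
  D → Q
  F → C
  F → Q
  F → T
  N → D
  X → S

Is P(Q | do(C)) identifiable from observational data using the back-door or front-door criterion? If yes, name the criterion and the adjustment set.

desc(C)\{C}={Q,S}; candidates ⊆ {D,F,N,T,X}.
size 0: {}; under {} C still reaches {D,F,N,Q,T} ∋ Q.
size 1: {D}, {F}, {N} …(+2); under {D} C still reaches {F,Q,T} ∋ Q.
{D,F}: C⊥Q given {D,F} in G with C→· removed — back-door holds.
P(Q|do(C)) = Σ_{D,F} P(Q|C,D,F)·P(D,F).

P(Q|do(C)): backdoor, adjust for {D, F}.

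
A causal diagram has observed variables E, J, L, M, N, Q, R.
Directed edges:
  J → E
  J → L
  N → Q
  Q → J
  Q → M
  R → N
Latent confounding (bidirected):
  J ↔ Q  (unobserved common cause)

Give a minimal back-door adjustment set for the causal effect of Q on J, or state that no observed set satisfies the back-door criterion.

Q→J: no observed back-door set.

desc(Q)\{Q}={E,J,L,M}; candidates ⊆ {N,R}.
Q↔J: latent back-door arc(s) into Q.
size 0: {}; under {} Q still reaches {E,J,L,N,R} ∋ J.
size 1: {N}, {R}; under {N} Q still reaches {E,J,L} ∋ J.
size 2: {N,R}; under {N,R} Q still reaches {E,J,L} ∋ J.
Q↔J cannot be blocked by any observed set — no back-door set.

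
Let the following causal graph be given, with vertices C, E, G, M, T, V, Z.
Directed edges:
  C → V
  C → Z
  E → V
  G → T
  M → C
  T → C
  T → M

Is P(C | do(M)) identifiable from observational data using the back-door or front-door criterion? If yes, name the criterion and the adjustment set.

P(C|do(M)): backdoor, adjust for {T}.

desc(M)\{M}={C,V,Z}; candidates ⊆ {E,G,T}.
size 0: {}; under {} M still reaches {C,G,T,V,Z} ∋ C.
{T}: M⊥C given {T} in G with M→· removed — back-door holds.
P(C|do(M)) = Σ_{T} P(C|M,T)·P(T).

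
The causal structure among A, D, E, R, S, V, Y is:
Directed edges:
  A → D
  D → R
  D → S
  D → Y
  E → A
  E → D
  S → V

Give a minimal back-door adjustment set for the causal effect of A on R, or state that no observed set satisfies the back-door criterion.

A→R: minimal back-door set {E}.

desc(A)\{A}={D,R,S,V,Y}; candidates ⊆ {E}.
size 0: {}; under {} A still reaches {D,E,R,S,V,Y} ∋ R.
{E}: A⊥R given {E} in G with A→· removed — back-door holds.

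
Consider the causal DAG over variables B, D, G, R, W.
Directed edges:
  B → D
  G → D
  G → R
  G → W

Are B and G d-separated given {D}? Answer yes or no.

Bayes-Ball from B | {D} reaches {G,R,W}.
G ∈ reach(B|{D}) ⇒ B ⊥̸ G | {D}.

No — B and G are d-connected given {D}.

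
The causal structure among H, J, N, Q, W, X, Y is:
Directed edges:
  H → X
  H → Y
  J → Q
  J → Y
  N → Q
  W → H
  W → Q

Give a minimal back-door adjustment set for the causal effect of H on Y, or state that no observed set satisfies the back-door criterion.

desc(H)\{H}={X,Y}; candidates ⊆ {J,N,Q,W}.
∅: H⊥Y given ∅ in G with H→· removed — back-door holds.

H→Y: minimal back-door set ∅.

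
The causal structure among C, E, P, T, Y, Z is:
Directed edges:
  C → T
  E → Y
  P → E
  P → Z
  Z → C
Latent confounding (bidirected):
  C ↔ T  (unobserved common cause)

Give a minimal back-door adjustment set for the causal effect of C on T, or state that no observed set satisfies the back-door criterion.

desc(C)\{C}={T}; candidates ⊆ {E,P,Y,Z}.
C↔T: latent back-door arc(s) into C.
size 0: {}; under {} C still reaches {E,P,T,Y,Z} ∋ T.
size 1: {E}, {P}, {Y} …(+1); under {E} C still reaches {P,T,Z} ∋ T.
size 2: {E,P}, {E,Y}, {E,Z} …(+3); under {E,P} C still reaches {T,Z} ∋ T.
C↔T cannot be blocked by any observed set — no back-door set.

C→T: no observed back-door set.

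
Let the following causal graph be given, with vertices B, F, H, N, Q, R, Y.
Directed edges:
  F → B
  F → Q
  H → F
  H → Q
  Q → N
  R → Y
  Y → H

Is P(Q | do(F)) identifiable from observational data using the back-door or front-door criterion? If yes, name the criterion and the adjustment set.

P(Q|do(F)): backdoor, adjust for {H}.

desc(F)\{F}={B,N,Q}; candidates ⊆ {H,R,Y}.
size 0: {}; under {} F still reaches {H,N,Q,R,Y} ∋ Q.
{H}: F⊥Q given {H} in G with F→· removed — back-door holds.
P(Q|do(F)) = Σ_{H} P(Q|F,H)·P(H).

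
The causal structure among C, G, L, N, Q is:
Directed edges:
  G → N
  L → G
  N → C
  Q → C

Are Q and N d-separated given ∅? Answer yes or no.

Bayes-Ball from Q | ∅ reaches {C}.
N ∉ reach(Q|∅) ⇒ Q ⊥ N | ∅.

Yes — Q ⊥ N | ∅.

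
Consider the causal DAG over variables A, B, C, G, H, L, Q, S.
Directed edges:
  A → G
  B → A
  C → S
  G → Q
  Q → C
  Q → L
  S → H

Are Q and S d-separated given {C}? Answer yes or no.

Bayes-Ball from Q | {C} reaches {A,B,G,L}.
S ∉ reach(Q|{C}) ⇒ Q ⊥ S | {C}.

Yes — Q ⊥ S | {C}.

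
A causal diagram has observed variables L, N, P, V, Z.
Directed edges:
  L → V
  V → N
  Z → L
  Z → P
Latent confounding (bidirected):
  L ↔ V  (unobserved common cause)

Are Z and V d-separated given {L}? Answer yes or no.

No — Z and V are d-connected given {L}.

Bayes-Ball from Z | {L} reaches {N,P,V}.
V ∈ reach(Z|{L}) ⇒ Z ⊥̸ V | {L}.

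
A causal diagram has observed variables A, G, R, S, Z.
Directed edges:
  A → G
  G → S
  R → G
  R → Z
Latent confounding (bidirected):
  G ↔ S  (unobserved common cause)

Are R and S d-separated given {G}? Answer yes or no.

Bayes-Ball from R | {G} reaches {A,S,Z}.
S ∈ reach(R|{G}) ⇒ R ⊥̸ S | {G}.

No — R and S are d-connected given {G}.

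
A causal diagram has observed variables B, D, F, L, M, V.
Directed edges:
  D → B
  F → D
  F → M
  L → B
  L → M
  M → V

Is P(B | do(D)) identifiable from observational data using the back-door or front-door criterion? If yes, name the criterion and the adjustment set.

desc(D)\{D}={B}; candidates ⊆ {F,L,M,V}.
∅: D⊥B given ∅ in G with D→· removed — back-door holds.
P(B|do(D)) = P(B|D) — no adjustment needed.

P(B|do(D)): backdoor, adjust for ∅.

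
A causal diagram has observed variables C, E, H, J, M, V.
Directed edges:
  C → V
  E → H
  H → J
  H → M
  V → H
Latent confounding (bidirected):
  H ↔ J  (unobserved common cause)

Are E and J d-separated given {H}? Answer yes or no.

Bayes-Ball from E | {H} reaches {C,J,V}.
J ∈ reach(E|{H}) ⇒ E ⊥̸ J | {H}.

No — E and J are d-connected given {H}.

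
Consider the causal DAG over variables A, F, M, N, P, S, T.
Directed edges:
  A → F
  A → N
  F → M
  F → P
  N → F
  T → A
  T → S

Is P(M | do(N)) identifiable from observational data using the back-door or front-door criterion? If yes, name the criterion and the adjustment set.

P(M|do(N)): backdoor, adjust for {A}.

desc(N)\{N}={F,M,P}; candidates ⊆ {A,S,T}.
size 0: {}; under {} N still reaches {A,F,M,P,S,T} ∋ M.
{A}: N⊥M given {A} in G with N→· removed — back-door holds.
P(M|do(N)) = Σ_{A} P(M|N,A)·P(A).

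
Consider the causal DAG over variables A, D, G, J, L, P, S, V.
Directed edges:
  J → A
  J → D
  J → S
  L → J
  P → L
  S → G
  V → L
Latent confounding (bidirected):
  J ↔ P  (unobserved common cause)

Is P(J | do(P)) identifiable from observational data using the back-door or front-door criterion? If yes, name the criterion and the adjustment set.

P(J|do(P)): frontdoor, adjust for {L}.

desc(P)\{P}={A,D,G,J,L,S}; candidates ⊆ {V}.
P↔J: latent back-door arc(s) into P.
size 0: {}; under {} P still reaches {A,D,G,J,S} ∋ J.
size 1: {V}; under {V} P still reaches {A,D,G,J,S} ∋ J.
P↔J cannot be blocked by any observed set — no back-door set.
{L}: (i) intercepts every directed P→J path; (ii) no back-door P→{L}; (iii) {P} blocks every back-door {L}→J. Front-door holds.
P(J|do(P)) = Σ_{L} P(L|P) Σ_{P'} P(J|L,P')P(P').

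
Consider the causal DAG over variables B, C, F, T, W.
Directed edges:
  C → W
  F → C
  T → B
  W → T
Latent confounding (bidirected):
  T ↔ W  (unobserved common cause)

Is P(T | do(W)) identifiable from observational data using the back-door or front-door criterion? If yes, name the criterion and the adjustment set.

desc(W)\{W}={B,T}; candidates ⊆ {C,F}.
W↔T: latent back-door arc(s) into W.
size 0: {}; under {} W still reaches {B,C,F,T} ∋ T.
size 1: {C}, {F}; under {C} W still reaches {B,T} ∋ T.
size 2: {C,F}; under {C,F} W still reaches {B,T} ∋ T.
W↔T cannot be blocked by any observed set — no back-door set.
No mediator lies on a directed W→…→T path.
Neither criterion identifies P(T|do(W)) in this graph.

P(T|do(W)): not identifiable (no BD/FD set).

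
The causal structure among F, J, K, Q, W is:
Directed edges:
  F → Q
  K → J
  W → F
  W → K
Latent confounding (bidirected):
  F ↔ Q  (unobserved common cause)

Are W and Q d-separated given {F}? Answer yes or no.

Bayes-Ball from W | {F} reaches {J,K,Q}.
Q ∈ reach(W|{F}) ⇒ W ⊥̸ Q | {F}.

No — W and Q are d-connected given {F}.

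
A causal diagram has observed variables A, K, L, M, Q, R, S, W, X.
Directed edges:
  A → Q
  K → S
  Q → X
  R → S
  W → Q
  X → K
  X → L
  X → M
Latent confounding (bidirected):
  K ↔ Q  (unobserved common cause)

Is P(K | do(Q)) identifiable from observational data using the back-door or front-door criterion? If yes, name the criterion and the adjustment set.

desc(Q)\{Q}={K,L,M,S,X}; candidates ⊆ {A,R,W}.
Q↔K: latent back-door arc(s) into Q.
size 0: {}; under {} Q still reaches {A,K,S,W} ∋ K.
size 1: {A}, {R}, {W}; under {A} Q still reaches {K,S,W} ∋ K.
size 2: {A,R}, {A,W}, {R,W}; under {A,R} Q still reaches {K,S,W} ∋ K.
Q↔K cannot be blocked by any observed set — no back-door set.
{X}: (i) intercepts every directed Q→K path; (ii) no back-door Q→{X}; (iii) {Q} blocks every back-door {X}→K. Front-door holds.
P(K|do(Q)) = Σ_{X} P(X|Q) Σ_{Q'} P(K|X,Q')P(Q').

P(K|do(Q)): frontdoor, adjust for {X}.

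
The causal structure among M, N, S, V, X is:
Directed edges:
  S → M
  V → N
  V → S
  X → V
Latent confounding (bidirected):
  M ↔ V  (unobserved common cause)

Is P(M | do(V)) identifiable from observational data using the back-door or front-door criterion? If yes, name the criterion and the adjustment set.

desc(V)\{V}={M,N,S}; candidates ⊆ {X}.
V↔M: latent back-door arc(s) into V.
size 0: {}; under {} V still reaches {M,X} ∋ M.
size 1: {X}; under {X} V still reaches {M} ∋ M.
V↔M cannot be blocked by any observed set — no back-door set.
{S}: (i) intercepts every directed V→M path; (ii) no back-door V→{S}; (iii) {V} blocks every back-door {S}→M. Front-door holds.
P(M|do(V)) = Σ_{S} P(S|V) Σ_{V'} P(M|S,V')P(V').

P(M|do(V)): frontdoor, adjust for {S}.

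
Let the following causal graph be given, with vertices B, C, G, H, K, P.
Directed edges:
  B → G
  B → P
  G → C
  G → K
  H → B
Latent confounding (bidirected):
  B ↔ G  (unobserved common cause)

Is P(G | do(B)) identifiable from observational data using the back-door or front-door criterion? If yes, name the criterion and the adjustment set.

desc(B)\{B}={C,G,K,P}; candidates ⊆ {H}.
B↔G: latent back-door arc(s) into B.
size 0: {}; under {} B still reaches {C,G,H,K} ∋ G.
size 1: {H}; under {H} B still reaches {C,G,K} ∋ G.
B↔G cannot be blocked by any observed set — no back-door set.
No mediator lies on a directed B→…→G path.
Neither criterion identifies P(G|do(B)) in this graph.

P(G|do(B)): not identifiable (no BD/FD set).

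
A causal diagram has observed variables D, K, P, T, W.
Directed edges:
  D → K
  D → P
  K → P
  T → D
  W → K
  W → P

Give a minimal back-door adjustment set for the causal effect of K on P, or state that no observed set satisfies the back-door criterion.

K→P: minimal back-door set {D, W}.

desc(K)\{K}={P}; candidates ⊆ {D,T,W}.
size 0: {}; under {} K still reaches {D,P,T,W} ∋ P.
size 1: {D}, {T}, {W}; under {D} K still reaches {P,W} ∋ P.
{D,W}: K⊥P given {D,W} in G with K→· removed — back-door holds.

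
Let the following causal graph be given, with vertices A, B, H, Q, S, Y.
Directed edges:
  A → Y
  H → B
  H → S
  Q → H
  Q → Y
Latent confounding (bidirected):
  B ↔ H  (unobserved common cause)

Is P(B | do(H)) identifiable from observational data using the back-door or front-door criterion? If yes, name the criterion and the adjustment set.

desc(H)\{H}={B,S}; candidates ⊆ {A,Q,Y}.
H↔B: latent back-door arc(s) into H.
size 0: {}; under {} H still reaches {B,Q,Y} ∋ B.
size 1: {A}, {Q}, {Y}; under {A} H still reaches {B,Q,Y} ∋ B.
size 2: {A,Q}, {A,Y}, {Q,Y}; under {A,Q} H still reaches {B} ∋ B.
H↔B cannot be blocked by any observed set — no back-door set.
No mediator lies on a directed H→…→B path.
Neither criterion identifies P(B|do(H)) in this graph.

P(B|do(H)): not identifiable (no BD/FD set).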